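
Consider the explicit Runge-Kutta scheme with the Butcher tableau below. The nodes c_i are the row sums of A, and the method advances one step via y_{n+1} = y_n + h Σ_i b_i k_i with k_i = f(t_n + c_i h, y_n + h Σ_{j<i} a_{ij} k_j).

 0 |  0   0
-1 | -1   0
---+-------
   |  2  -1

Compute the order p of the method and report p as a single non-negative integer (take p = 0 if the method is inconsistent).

b = (2, -1)
c = (0, -1)
Σ b_i: 2·1 + (-1)·1 = 1 ✓
b·c: (-1)·(-1) = 1 ≠ 1/2 ⇒ order 1.

1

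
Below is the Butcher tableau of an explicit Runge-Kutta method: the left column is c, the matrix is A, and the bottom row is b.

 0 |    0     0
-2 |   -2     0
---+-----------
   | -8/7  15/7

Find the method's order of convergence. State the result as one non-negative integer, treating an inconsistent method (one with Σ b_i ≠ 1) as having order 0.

1

b = (-8/7, 15/7)
c = (0, -2)
Σ b_i: (-8/7)·1 + 15/7·1 = 1 ✓
b·c: 15/7·(-2) = -30/7 ≠ 1/2 ⇒ order 1.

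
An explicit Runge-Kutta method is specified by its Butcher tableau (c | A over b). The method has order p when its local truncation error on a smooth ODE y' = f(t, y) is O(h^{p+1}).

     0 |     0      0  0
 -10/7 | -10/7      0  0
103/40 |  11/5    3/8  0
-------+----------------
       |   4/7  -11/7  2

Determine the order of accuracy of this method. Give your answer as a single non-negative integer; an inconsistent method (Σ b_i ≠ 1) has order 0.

1

b = (4/7, -11/7, 2)
c = (0, -10/7, 103/40)
Ac = (0, 0, -15/28)
Σ b_i: 4/7·1 + (-11/7)·1 + 2·1 = 1 ✓
b·c: (-11/7)·(-10/7) + 2·103/40 = 7247/980 ≠ 1/2 ⇒ order 1.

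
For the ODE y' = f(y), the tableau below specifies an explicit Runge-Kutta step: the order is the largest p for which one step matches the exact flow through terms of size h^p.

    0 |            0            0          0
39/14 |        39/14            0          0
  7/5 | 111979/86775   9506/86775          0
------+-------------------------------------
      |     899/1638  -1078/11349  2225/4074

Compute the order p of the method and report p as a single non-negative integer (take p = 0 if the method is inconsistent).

3

b = (899/1638, -1078/11349, 2225/4074)
c = (0, 39/14, 7/5)
Ac = (0, 0, 679/2225)
Σ b_i: 899/1638·1 + (-1078/11349)·1 + 2225/4074·1 = 1 ✓
b·c: (-1078/11349)·39/14 + 2225/4074·7/5 = 1/2 ✓
b·c²: (-1078/11349)·1521/196 + 2225/4074·49/25 = 1/3 ✓
b·Ac: 2225/4074·679/2225 = 1/6 ✓; 3 stages ⇒ order 3.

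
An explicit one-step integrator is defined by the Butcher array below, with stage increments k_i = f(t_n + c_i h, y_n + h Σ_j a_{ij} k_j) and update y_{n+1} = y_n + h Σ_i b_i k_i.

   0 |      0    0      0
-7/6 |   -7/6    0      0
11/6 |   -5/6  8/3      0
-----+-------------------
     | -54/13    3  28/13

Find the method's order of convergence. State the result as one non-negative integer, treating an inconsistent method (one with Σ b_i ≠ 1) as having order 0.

1

b = (-54/13, 3, 28/13)
c = (0, -7/6, 11/6)
Ac = (0, 0, -28/9)
Σ b_i: (-54/13)·1 + 3·1 + 28/13·1 = 1 ✓
b·c: 3·(-7/6) + 28/13·11/6 = 35/78 ≠ 1/2 ⇒ order 1.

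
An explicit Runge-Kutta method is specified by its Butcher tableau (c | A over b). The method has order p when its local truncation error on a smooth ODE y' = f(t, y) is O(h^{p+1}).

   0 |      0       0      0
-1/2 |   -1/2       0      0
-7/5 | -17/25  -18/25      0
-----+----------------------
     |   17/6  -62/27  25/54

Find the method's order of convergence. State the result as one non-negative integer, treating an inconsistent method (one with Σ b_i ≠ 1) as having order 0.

b = (17/6, -62/27, 25/54)
c = (0, -1/2, -7/5)
Ac = (0, 0, 9/25)
Σ b_i: 17/6·1 + (-62/27)·1 + 25/54·1 = 1 ✓
b·c: (-62/27)·(-1/2) + 25/54·(-7/5) = 1/2 ✓
b·c²: (-62/27)·1/4 + 25/54·49/25 = 1/3 ✓
b·Ac: 25/54·9/25 = 1/6 ✓; 3 stages ⇒ order 3.

3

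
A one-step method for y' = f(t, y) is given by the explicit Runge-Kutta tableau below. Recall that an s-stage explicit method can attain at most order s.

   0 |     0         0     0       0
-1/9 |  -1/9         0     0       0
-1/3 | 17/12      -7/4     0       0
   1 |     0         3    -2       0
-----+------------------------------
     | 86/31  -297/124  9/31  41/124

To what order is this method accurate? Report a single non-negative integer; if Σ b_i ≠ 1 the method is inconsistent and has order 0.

3

b = (86/31, -297/124, 9/31, 41/124)
c = (0, -1/9, -1/3, 1)
Ac = (0, 0, 7/36, 1/3)
Σ b_i: 86/31·1 + (-297/124)·1 + 9/31·1 + 41/124·1 = 1 ✓
b·c: (-297/124)·(-1/9) + 9/31·(-1/3) + 41/124·1 = 1/2 ✓
b·c²: (-297/124)·1/81 + 9/31·1/9 + 41/124·1 = 1/3 ✓
b·Ac: 9/31·7/36 + 41/124·1/3 = 1/6 ✓
b·c³: (-297/124)·(-1/729) + 9/31·(-1/27) + 41/124·1 = 541/1674 ≠ 1/4 ⇒ order 3.
b·(c∘Ac): 9/31·(-7/108) + 41/124·1/3 = 17/186 ≠ 1/8
b·Ac²: 9/31·(-7/324) + 41/124·(-5/27) = -113/1674 ≠ 1/12
b·A²c: 41/124·(-7/18) = -287/2232 ≠ 1/24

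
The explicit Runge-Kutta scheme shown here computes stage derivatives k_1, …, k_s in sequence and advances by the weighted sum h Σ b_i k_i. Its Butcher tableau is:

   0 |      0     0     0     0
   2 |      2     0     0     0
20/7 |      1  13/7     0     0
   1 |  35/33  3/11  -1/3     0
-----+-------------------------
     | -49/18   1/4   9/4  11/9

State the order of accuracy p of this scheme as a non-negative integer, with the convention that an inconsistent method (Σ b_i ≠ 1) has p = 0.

1

b = (-49/18, 1/4, 9/4, 11/9)
c = (0, 2, 20/7, 1)
Ac = (0, 0, 26/7, -94/231)
Σ b_i: (-49/18)·1 + 1/4·1 + 9/4·1 + 11/9·1 = 1 ✓
b·c: 1/4·2 + 9/4·20/7 + 11/9·1 = 1027/126 ≠ 1/2 ⇒ order 1.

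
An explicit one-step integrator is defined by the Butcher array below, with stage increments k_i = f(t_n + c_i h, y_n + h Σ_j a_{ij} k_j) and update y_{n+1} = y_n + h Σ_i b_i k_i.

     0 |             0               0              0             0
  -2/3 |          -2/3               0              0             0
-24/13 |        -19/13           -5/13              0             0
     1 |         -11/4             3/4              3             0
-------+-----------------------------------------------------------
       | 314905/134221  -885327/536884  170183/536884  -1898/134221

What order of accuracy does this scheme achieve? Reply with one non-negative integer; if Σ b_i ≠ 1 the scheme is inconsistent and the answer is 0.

b = (314905/134221, -885327/536884, 170183/536884, -1898/134221)
c = (0, -2/3, -24/13, 1)
Ac = (0, 0, 10/39, -157/26)
Σ b_i: 314905/134221·1 + (-885327/536884)·1 + 170183/536884·1 + (-1898/134221)·1 = 1 ✓
b·c: (-885327/536884)·(-2/3) + 170183/536884·(-24/13) + (-1898/134221)·1 = 1/2 ✓
b·c²: (-885327/536884)·4/9 + 170183/536884·576/169 + (-1898/134221)·1 = 1/3 ✓
b·Ac: 170183/536884·10/39 + (-1898/134221)·(-157/26) = 1/6 ✓
b·c³: (-885327/536884)·(-8/27) + 170183/536884·(-13824/2197) + (-1898/134221)·1 = -23870960/15703857 ≠ 1/4 ⇒ order 3.
b·(c∘Ac): 170183/536884·(-80/169) + (-1898/134221)·(-157/26) = -8679/134221 ≠ 1/8
b·Ac²: 170183/536884·(-20/117) + (-1898/134221)·5353/507 = -3195529/15703857 ≠ 1/12
b·A²c: (-1898/134221)·10/13 = -1460/134221 ≠ 1/24

3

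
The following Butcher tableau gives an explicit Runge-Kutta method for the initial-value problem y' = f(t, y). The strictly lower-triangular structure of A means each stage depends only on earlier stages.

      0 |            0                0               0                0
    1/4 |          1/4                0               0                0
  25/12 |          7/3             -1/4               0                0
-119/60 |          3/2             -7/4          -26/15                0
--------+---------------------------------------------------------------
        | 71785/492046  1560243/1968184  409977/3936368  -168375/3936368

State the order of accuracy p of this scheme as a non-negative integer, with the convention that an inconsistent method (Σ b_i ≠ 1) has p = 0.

b = (71785/492046, 1560243/1968184, 409977/3936368, -168375/3936368)
c = (0, 1/4, 25/12, -119/60)
Ac = (0, 0, -1/16, -583/144)
Σ b_i: 71785/492046·1 + 1560243/1968184·1 + 409977/3936368·1 + (-168375/3936368)·1 = 1 ✓
b·c: 1560243/1968184·1/4 + 409977/3936368·25/12 + (-168375/3936368)·(-119/60) = 1/2 ✓
b·c²: 1560243/1968184·1/16 + 409977/3936368·625/144 + (-168375/3936368)·14161/3600 = 1/3 ✓
b·Ac: 409977/3936368·(-1/16) + (-168375/3936368)·(-583/144) = 1/6 ✓
b·c³: 1560243/1968184·1/64 + 409977/3936368·15625/1728 + (-168375/3936368)·(-1685159/216000) = 365002205/283418496 ≠ 1/4 ⇒ order 3.
b·(c∘Ac): 409977/3936368·(-25/192) + (-168375/3936368)·69377/8640 = -202376275/566836992 ≠ 1/8
b·Ac²: 409977/3936368·(-1/64) + (-168375/3936368)·(-13189/1728) = 46033927/141709248 ≠ 1/12
b·A²c: (-168375/3936368)·13/120 = -145925/31490944 ≠ 1/24

3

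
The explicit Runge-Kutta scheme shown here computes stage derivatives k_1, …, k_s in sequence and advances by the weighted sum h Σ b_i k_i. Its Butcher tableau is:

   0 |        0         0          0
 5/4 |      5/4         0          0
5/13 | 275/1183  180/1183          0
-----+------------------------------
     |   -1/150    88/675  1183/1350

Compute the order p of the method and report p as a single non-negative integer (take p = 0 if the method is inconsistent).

b = (-1/150, 88/675, 1183/1350)
c = (0, 5/4, 5/13)
Ac = (0, 0, 225/1183)
Σ b_i: (-1/150)·1 + 88/675·1 + 1183/1350·1 = 1 ✓
b·c: 88/675·5/4 + 1183/1350·5/13 = 1/2 ✓
b·c²: 88/675·25/16 + 1183/1350·25/169 = 1/3 ✓
b·Ac: 1183/1350·225/1183 = 1/6 ✓; 3 stages ⇒ order 3.

3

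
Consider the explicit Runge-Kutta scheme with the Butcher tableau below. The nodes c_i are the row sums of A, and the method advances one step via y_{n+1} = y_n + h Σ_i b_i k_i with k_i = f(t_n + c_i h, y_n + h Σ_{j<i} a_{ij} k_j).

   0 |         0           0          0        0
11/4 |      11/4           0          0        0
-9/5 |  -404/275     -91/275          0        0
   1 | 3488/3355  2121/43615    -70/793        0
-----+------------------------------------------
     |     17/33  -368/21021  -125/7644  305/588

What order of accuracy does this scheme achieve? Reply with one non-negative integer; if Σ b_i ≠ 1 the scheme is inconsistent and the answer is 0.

4

b = (17/33, -368/21021, -125/7644, 305/588)
c = (0, 11/4, -9/5, 1)
Ac = (0, 0, -91/100, 357/1220)
Σ b_i: 17/33·1 + (-368/21021)·1 + (-125/7644)·1 + 305/588·1 = 1 ✓
b·c: (-368/21021)·11/4 + (-125/7644)·(-9/5) + 305/588·1 = 1/2 ✓
b·c²: (-368/21021)·121/16 + (-125/7644)·81/25 + 305/588·1 = 1/3 ✓
b·Ac: (-125/7644)·(-91/100) + 305/588·357/1220 = 1/6 ✓
b·c³: (-368/21021)·1331/64 + (-125/7644)·(-729/125) + 305/588·1 = 1/4 ✓
b·(c∘Ac): (-125/7644)·819/500 + 305/588·357/1220 = 1/8 ✓
b·Ac²: (-125/7644)·(-1001/400) + 305/588·399/4880 = 1/12 ✓
b·A²c: 305/588·49/610 = 1/24 ✓; 4 stages ⇒ order 4.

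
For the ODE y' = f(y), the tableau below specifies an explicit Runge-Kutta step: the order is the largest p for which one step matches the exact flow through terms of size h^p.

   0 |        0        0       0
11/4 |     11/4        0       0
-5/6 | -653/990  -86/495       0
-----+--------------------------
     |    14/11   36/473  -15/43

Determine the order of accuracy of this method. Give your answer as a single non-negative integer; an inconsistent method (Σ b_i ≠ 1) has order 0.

3

b = (14/11, 36/473, -15/43)
c = (0, 11/4, -5/6)
Ac = (0, 0, -43/90)
Σ b_i: 14/11·1 + 36/473·1 + (-15/43)·1 = 1 ✓
b·c: 36/473·11/4 + (-15/43)·(-5/6) = 1/2 ✓
b·c²: 36/473·121/16 + (-15/43)·25/36 = 1/3 ✓
b·Ac: (-15/43)·(-43/90) = 1/6 ✓; 3 stages ⇒ order 3.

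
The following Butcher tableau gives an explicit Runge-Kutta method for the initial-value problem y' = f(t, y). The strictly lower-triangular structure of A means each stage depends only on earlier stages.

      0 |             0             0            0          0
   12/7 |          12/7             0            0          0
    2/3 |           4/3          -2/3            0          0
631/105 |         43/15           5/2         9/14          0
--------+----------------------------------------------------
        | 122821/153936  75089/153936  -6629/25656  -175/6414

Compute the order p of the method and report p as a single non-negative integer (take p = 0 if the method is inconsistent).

3

b = (122821/153936, 75089/153936, -6629/25656, -175/6414)
c = (0, 12/7, 2/3, 631/105)
Ac = (0, 0, -8/7, 33/7)
Σ b_i: 122821/153936·1 + 75089/153936·1 + (-6629/25656)·1 + (-175/6414)·1 = 1 ✓
b·c: 75089/153936·12/7 + (-6629/25656)·2/3 + (-175/6414)·631/105 = 1/2 ✓
b·c²: 75089/153936·144/49 + (-6629/25656)·4/9 + (-175/6414)·398161/11025 = 1/3 ✓
b·Ac: (-6629/25656)·(-8/7) + (-175/6414)·33/7 = 1/6 ✓
b·c³: 75089/153936·1728/343 + (-6629/25656)·8/27 + (-175/6414)·251239591/1157625 = -50073787/14142870 ≠ 1/4 ⇒ order 3.
b·(c∘Ac): (-6629/25656)·(-16/21) + (-175/6414)·6941/245 = -77599/134694 ≠ 1/8
b·Ac²: (-6629/25656)·(-96/49) + (-175/6414)·374/49 = 6689/22449 ≠ 1/12
b·A²c: (-175/6414)·(-36/49) = 150/7483 ≠ 1/24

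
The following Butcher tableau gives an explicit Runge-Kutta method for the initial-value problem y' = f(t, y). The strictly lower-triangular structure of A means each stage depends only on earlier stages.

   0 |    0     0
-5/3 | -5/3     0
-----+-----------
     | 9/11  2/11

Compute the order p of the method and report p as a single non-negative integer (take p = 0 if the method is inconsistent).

1

b = (9/11, 2/11)
c = (0, -5/3)
Σ b_i: 9/11·1 + 2/11·1 = 1 ✓
b·c: 2/11·(-5/3) = -10/33 ≠ 1/2 ⇒ order 1.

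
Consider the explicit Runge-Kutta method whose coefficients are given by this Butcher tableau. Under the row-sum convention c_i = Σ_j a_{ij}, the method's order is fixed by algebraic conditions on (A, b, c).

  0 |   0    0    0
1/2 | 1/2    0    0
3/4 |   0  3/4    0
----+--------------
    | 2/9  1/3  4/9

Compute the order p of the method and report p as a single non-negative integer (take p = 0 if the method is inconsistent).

3

b = (2/9, 1/3, 4/9)
c = (0, 1/2, 3/4)
Ac = (0, 0, 3/8)
Σ b_i: 2/9·1 + 1/3·1 + 4/9·1 = 1 ✓
b·c: 1/3·1/2 + 4/9·3/4 = 1/2 ✓
b·c²: 1/3·1/4 + 4/9·9/16 = 1/3 ✓
b·Ac: 4/9·3/8 = 1/6 ✓; 3 stages ⇒ order 3.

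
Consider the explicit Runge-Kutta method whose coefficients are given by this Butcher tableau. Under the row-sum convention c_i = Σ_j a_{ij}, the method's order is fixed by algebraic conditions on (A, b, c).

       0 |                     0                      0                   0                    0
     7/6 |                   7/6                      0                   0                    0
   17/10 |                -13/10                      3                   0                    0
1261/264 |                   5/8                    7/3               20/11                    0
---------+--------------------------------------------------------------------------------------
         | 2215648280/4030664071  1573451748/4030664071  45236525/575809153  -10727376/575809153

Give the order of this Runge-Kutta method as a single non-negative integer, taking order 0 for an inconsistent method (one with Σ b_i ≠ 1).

3

b = (2215648280/4030664071, 1573451748/4030664071, 45236525/575809153, -10727376/575809153)
c = (0, 7/6, 17/10, 1261/264)
Ac = (0, 0, 7/2, 1151/198)
Σ b_i: 2215648280/4030664071·1 + 1573451748/4030664071·1 + 45236525/575809153·1 + (-10727376/575809153)·1 = 1 ✓
b·c: 1573451748/4030664071·7/6 + 45236525/575809153·17/10 + (-10727376/575809153)·1261/264 = 1/2 ✓
b·c²: 1573451748/4030664071·49/36 + 45236525/575809153·289/100 + (-10727376/575809153)·1590121/69696 = 1/3 ✓
b·Ac: 45236525/575809153·7/2 + (-10727376/575809153)·1151/198 = 1/6 ✓
b·c³: 1573451748/4030664071·343/216 + 45236525/575809153·4913/1000 + (-10727376/575809153)·2005142581/18399744 = -9343161891427/9120816983520 ≠ 1/4 ⇒ order 3.
b·(c∘Ac): 45236525/575809153·119/20 + (-10727376/575809153)·1451411/52272 = -1033360813/20729129508 ≠ 1/8
b·Ac²: 45236525/575809153·49/12 + (-10727376/575809153)·50077/5940 = 16970215331/103645647540 ≠ 1/12
b·A²c: (-10727376/575809153)·70/11 = -68265120/575809153 ≠ 1/24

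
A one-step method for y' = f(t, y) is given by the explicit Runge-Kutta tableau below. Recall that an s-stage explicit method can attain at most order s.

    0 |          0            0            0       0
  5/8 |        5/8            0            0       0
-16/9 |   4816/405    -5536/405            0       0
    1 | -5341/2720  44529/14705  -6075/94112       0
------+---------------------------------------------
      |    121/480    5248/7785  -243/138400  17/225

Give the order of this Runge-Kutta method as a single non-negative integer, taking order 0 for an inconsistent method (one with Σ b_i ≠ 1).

4

b = (121/480, 5248/7785, -243/138400, 17/225)
c = (0, 5/8, -16/9, 1)
Ac = (0, 0, -692/81, 273/136)
Σ b_i: 121/480·1 + 5248/7785·1 + (-243/138400)·1 + 17/225·1 = 1 ✓
b·c: 5248/7785·5/8 + (-243/138400)·(-16/9) + 17/225·1 = 1/2 ✓
b·c²: 5248/7785·25/64 + (-243/138400)·256/81 + 17/225·1 = 1/3 ✓
b·Ac: (-243/138400)·(-692/81) + 17/225·273/136 = 1/6 ✓
b·c³: 5248/7785·125/512 + (-243/138400)·(-4096/729) + 17/225·1 = 1/4 ✓
b·(c∘Ac): (-243/138400)·11072/729 + 17/225·273/136 = 1/8 ✓
b·Ac²: (-243/138400)·(-865/162) + 17/225·1065/1088 = 1/12 ✓
b·A²c: 17/225·75/136 = 1/24 ✓; 4 stages ⇒ order 4.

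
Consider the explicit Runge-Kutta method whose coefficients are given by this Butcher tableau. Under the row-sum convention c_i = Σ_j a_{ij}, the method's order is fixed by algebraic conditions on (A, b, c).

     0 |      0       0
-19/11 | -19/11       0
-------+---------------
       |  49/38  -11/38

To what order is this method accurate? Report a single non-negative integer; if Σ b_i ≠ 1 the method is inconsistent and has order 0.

b = (49/38, -11/38)
c = (0, -19/11)
Σ b_i: 49/38·1 + (-11/38)·1 = 1 ✓
b·c: (-11/38)·(-19/11) = 1/2 ✓; 2 stages ⇒ order 2.

2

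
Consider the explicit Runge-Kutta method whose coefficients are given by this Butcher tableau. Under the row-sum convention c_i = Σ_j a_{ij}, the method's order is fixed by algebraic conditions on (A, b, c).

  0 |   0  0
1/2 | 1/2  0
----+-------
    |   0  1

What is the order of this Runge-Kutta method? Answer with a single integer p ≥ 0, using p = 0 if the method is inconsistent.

b = (0, 1)
c = (0, 1/2)
Σ b_i: 1·1 = 1 ✓
b·c: 1·1/2 = 1/2 ✓; 2 stages ⇒ order 2.

2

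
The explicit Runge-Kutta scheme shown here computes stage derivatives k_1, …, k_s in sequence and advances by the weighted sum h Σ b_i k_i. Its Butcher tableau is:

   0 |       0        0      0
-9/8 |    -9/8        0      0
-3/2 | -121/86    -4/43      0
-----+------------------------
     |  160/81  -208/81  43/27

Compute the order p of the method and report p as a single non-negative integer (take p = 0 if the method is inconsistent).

3

b = (160/81, -208/81, 43/27)
c = (0, -9/8, -3/2)
Ac = (0, 0, 9/86)
Σ b_i: 160/81·1 + (-208/81)·1 + 43/27·1 = 1 ✓
b·c: (-208/81)·(-9/8) + 43/27·(-3/2) = 1/2 ✓
b·c²: (-208/81)·81/64 + 43/27·9/4 = 1/3 ✓
b·Ac: 43/27·9/86 = 1/6 ✓; 3 stages ⇒ order 3.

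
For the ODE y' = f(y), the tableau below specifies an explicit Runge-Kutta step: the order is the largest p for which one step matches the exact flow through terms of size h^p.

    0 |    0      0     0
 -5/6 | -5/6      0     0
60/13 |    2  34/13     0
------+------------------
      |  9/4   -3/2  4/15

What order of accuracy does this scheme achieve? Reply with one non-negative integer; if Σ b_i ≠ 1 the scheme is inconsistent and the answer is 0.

b = (9/4, -3/2, 4/15)
c = (0, -5/6, 60/13)
Ac = (0, 0, -85/39)
Σ b_i: 9/4·1 + (-3/2)·1 + 4/15·1 = 61/60 ≠ 1 ⇒ order 0.

0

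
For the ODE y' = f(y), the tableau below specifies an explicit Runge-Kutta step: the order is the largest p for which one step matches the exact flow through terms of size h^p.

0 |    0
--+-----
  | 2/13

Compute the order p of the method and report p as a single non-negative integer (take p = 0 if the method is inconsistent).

0

b = (2/13)
c = (0)
Σ b_i: 2/13·1 = 2/13 ≠ 1 ⇒ order 0.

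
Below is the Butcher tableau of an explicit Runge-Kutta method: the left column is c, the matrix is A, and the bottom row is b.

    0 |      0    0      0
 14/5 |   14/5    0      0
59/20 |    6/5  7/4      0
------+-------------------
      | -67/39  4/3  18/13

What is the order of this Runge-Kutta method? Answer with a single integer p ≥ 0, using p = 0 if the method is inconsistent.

1

b = (-67/39, 4/3, 18/13)
c = (0, 14/5, 59/20)
Ac = (0, 0, 49/10)
Σ b_i: (-67/39)·1 + 4/3·1 + 18/13·1 = 1 ✓
b·c: 4/3·14/5 + 18/13·59/20 = 3049/390 ≠ 1/2 ⇒ order 1.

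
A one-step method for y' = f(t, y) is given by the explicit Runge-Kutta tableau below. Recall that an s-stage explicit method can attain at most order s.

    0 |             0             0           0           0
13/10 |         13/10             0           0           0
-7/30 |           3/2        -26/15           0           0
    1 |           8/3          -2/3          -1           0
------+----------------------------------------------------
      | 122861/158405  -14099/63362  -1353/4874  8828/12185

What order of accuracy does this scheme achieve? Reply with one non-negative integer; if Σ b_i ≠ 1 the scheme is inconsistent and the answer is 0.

3

b = (122861/158405, -14099/63362, -1353/4874, 8828/12185)
c = (0, 13/10, -7/30, 1)
Ac = (0, 0, -169/75, -19/30)
Σ b_i: 122861/158405·1 + (-14099/63362)·1 + (-1353/4874)·1 + 8828/12185·1 = 1 ✓
b·c: (-14099/63362)·13/10 + (-1353/4874)·(-7/30) + 8828/12185·1 = 1/2 ✓
b·c²: (-14099/63362)·169/100 + (-1353/4874)·49/900 + 8828/12185·1 = 1/3 ✓
b·Ac: (-1353/4874)·(-169/75) + 8828/12185·(-19/30) = 1/6 ✓
b·c³: (-14099/63362)·2197/1000 + (-1353/4874)·(-343/27000) + 8828/12185·1 = 5245457/21933000 ≠ 1/4 ⇒ order 3.
b·(c∘Ac): (-1353/4874)·1183/2250 + 8828/12185·(-19/30) = -736951/1218500 ≠ 1/8
b·Ac²: (-1353/4874)·(-2197/750) + 8828/12185·(-1063/900) = -466541/10966500 ≠ 1/12
b·A²c: 8828/12185·169/75 = 1491932/913875 ≠ 1/24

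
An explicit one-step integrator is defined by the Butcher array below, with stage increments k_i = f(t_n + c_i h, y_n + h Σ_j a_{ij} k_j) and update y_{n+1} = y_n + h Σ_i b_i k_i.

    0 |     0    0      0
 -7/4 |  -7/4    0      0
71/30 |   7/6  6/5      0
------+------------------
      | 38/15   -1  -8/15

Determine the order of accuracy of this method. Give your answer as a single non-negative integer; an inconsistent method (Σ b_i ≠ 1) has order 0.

1

b = (38/15, -1, -8/15)
c = (0, -7/4, 71/30)
Ac = (0, 0, -21/10)
Σ b_i: 38/15·1 + (-1)·1 + (-8/15)·1 = 1 ✓
b·c: (-1)·(-7/4) + (-8/15)·71/30 = 439/900 ≠ 1/2 ⇒ order 1.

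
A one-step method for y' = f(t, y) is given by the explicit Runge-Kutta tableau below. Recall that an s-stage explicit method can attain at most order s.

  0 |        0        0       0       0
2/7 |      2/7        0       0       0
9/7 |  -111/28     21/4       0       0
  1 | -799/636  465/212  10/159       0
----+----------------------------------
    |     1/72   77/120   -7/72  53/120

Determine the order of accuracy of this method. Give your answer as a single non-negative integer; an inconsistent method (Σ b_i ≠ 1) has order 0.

b = (1/72, 77/120, -7/72, 53/120)
c = (0, 2/7, 9/7, 1)
Ac = (0, 0, 3/2, 75/106)
Σ b_i: 1/72·1 + 77/120·1 + (-7/72)·1 + 53/120·1 = 1 ✓
b·c: 77/120·2/7 + (-7/72)·9/7 + 53/120·1 = 1/2 ✓
b·c²: 77/120·4/49 + (-7/72)·81/49 + 53/120·1 = 1/3 ✓
b·Ac: (-7/72)·3/2 + 53/120·75/106 = 1/6 ✓
b·c³: 77/120·8/343 + (-7/72)·729/343 + 53/120·1 = 1/4 ✓
b·(c∘Ac): (-7/72)·27/14 + 53/120·75/106 = 1/8 ✓
b·Ac²: (-7/72)·3/7 + 53/120·15/53 = 1/12 ✓
b·A²c: 53/120·5/53 = 1/24 ✓; 4 stages ⇒ order 4.

4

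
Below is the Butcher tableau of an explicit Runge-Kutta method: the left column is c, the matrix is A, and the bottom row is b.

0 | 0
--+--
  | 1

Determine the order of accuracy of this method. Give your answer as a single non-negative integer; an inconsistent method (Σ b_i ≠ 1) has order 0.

1

b = (1)
c = (0)
Σ b_i: 1·1 = 1 ✓; 1 stage ⇒ order 1.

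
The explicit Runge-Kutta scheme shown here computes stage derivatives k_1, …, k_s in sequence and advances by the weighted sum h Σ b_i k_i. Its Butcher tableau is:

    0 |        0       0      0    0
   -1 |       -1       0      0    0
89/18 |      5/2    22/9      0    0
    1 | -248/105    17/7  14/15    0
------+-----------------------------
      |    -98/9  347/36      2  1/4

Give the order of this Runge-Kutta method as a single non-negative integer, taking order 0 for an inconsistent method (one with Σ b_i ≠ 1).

b = (-98/9, 347/36, 2, 1/4)
c = (0, -1, 89/18, 1)
Ac = (0, 0, -22/9, 2066/945)
Σ b_i: (-98/9)·1 + 347/36·1 + 2·1 + 1/4·1 = 1 ✓
b·c: 347/36·(-1) + 2·89/18 + 1/4·1 = 1/2 ✓
b·c²: 347/36·1 + 2·7921/324 + 1/4·1 = 9523/162 ≠ 1/3 ⇒ order 2.
b·Ac: 2·(-22/9) + 1/4·2066/945 = -8207/1890 ≠ 1/6

2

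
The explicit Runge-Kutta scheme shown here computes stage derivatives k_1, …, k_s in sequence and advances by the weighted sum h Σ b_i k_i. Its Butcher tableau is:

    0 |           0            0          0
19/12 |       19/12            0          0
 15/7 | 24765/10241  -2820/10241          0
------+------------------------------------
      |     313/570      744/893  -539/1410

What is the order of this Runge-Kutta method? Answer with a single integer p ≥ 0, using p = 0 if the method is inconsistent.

3

b = (313/570, 744/893, -539/1410)
c = (0, 19/12, 15/7)
Ac = (0, 0, -235/539)
Σ b_i: 313/570·1 + 744/893·1 + (-539/1410)·1 = 1 ✓
b·c: 744/893·19/12 + (-539/1410)·15/7 = 1/2 ✓
b·c²: 744/893·361/144 + (-539/1410)·225/49 = 1/3 ✓
b·Ac: (-539/1410)·(-235/539) = 1/6 ✓; 3 stages ⇒ order 3.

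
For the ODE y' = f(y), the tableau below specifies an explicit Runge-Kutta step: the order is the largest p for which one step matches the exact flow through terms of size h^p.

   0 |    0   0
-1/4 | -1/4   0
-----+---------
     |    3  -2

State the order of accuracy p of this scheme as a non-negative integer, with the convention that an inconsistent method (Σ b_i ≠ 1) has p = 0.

2

b = (3, -2)
c = (0, -1/4)
Σ b_i: 3·1 + (-2)·1 = 1 ✓
b·c: (-2)·(-1/4) = 1/2 ✓; 2 stages ⇒ order 2.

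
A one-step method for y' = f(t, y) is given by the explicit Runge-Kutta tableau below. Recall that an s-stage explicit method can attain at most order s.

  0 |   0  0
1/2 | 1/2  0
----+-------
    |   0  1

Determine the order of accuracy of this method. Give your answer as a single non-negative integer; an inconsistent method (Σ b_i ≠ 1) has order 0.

2

b = (0, 1)
c = (0, 1/2)
Σ b_i: 1·1 = 1 ✓
b·c: 1·1/2 = 1/2 ✓; 2 stages ⇒ order 2.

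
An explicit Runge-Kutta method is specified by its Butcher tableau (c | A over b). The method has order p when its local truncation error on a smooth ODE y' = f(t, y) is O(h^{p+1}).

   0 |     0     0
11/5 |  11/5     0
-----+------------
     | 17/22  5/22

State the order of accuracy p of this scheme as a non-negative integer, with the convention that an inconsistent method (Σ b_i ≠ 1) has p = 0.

2

b = (17/22, 5/22)
c = (0, 11/5)
Σ b_i: 17/22·1 + 5/22·1 = 1 ✓
b·c: 5/22·11/5 = 1/2 ✓; 2 stages ⇒ order 2.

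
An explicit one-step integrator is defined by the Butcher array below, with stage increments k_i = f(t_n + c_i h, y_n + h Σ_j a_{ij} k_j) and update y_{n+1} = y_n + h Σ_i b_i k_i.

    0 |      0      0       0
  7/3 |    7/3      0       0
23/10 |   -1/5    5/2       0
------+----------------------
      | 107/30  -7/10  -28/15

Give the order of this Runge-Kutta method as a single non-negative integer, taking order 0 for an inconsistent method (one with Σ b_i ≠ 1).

1

b = (107/30, -7/10, -28/15)
c = (0, 7/3, 23/10)
Ac = (0, 0, 35/6)
Σ b_i: 107/30·1 + (-7/10)·1 + (-28/15)·1 = 1 ✓
b·c: (-7/10)·7/3 + (-28/15)·23/10 = -889/150 ≠ 1/2 ⇒ order 1.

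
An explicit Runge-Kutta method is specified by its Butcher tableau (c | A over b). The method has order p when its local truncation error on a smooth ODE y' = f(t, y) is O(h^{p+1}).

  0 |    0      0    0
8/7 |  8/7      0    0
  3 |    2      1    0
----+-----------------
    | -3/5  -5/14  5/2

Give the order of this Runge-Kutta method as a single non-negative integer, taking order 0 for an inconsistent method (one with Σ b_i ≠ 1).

b = (-3/5, -5/14, 5/2)
c = (0, 8/7, 3)
Ac = (0, 0, 8/7)
Σ b_i: (-3/5)·1 + (-5/14)·1 + 5/2·1 = 54/35 ≠ 1 ⇒ order 0.

0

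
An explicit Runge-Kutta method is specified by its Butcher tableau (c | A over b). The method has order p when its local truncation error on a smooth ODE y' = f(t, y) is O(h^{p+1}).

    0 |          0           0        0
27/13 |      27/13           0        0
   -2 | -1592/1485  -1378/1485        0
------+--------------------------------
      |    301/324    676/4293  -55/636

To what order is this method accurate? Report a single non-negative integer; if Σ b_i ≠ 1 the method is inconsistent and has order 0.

3

b = (301/324, 676/4293, -55/636)
c = (0, 27/13, -2)
Ac = (0, 0, -106/55)
Σ b_i: 301/324·1 + 676/4293·1 + (-55/636)·1 = 1 ✓
b·c: 676/4293·27/13 + (-55/636)·(-2) = 1/2 ✓
b·c²: 676/4293·729/169 + (-55/636)·4 = 1/3 ✓
b·Ac: (-55/636)·(-106/55) = 1/6 ✓; 3 stages ⇒ order 3.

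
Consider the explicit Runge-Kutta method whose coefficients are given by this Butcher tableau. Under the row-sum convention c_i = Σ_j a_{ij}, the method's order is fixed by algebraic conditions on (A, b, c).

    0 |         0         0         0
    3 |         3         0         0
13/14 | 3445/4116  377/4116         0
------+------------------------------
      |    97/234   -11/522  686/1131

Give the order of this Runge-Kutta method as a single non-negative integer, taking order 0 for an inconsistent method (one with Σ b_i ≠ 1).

3

b = (97/234, -11/522, 686/1131)
c = (0, 3, 13/14)
Ac = (0, 0, 377/1372)
Σ b_i: 97/234·1 + (-11/522)·1 + 686/1131·1 = 1 ✓
b·c: (-11/522)·3 + 686/1131·13/14 = 1/2 ✓
b·c²: (-11/522)·9 + 686/1131·169/196 = 1/3 ✓
b·Ac: 686/1131·377/1372 = 1/6 ✓; 3 stages ⇒ order 3.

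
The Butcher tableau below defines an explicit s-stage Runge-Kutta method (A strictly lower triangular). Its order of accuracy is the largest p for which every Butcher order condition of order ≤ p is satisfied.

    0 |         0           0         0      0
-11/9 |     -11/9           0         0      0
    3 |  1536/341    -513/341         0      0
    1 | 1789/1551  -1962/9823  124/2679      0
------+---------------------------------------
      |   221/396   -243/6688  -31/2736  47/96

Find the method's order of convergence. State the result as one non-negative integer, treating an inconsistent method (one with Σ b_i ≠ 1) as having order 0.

b = (221/396, -243/6688, -31/2736, 47/96)
c = (0, -11/9, 3, 1)
Ac = (0, 0, 57/31, 18/47)
Σ b_i: 221/396·1 + (-243/6688)·1 + (-31/2736)·1 + 47/96·1 = 1 ✓
b·c: (-243/6688)·(-11/9) + (-31/2736)·3 + 47/96·1 = 1/2 ✓
b·c²: (-243/6688)·121/81 + (-31/2736)·9 + 47/96·1 = 1/3 ✓
b·Ac: (-31/2736)·57/31 + 47/96·18/47 = 1/6 ✓
b·c³: (-243/6688)·(-1331/729) + (-31/2736)·27 + 47/96·1 = 1/4 ✓
b·(c∘Ac): (-31/2736)·171/31 + 47/96·18/47 = 1/8 ✓
b·Ac²: (-31/2736)·(-209/93) + 47/96·50/423 = 1/12 ✓
b·A²c: 47/96·4/47 = 1/24 ✓; 4 stages ⇒ order 4.

4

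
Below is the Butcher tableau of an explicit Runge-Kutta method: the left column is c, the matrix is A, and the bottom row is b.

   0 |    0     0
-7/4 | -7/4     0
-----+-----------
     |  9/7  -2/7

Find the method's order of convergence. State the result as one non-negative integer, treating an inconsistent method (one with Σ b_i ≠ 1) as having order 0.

b = (9/7, -2/7)
c = (0, -7/4)
Σ b_i: 9/7·1 + (-2/7)·1 = 1 ✓
b·c: (-2/7)·(-7/4) = 1/2 ✓; 2 stages ⇒ order 2.

2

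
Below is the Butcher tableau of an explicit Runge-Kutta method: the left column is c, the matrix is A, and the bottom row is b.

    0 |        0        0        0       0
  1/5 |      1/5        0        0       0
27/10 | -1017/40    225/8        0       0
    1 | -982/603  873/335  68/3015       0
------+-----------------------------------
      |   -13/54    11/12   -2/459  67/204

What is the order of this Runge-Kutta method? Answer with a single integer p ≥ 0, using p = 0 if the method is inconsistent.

4

b = (-13/54, 11/12, -2/459, 67/204)
c = (0, 1/5, 27/10, 1)
Ac = (0, 0, 45/8, 39/67)
Σ b_i: (-13/54)·1 + 11/12·1 + (-2/459)·1 + 67/204·1 = 1 ✓
b·c: 11/12·1/5 + (-2/459)·27/10 + 67/204·1 = 1/2 ✓
b·c²: 11/12·1/25 + (-2/459)·729/100 + 67/204·1 = 1/3 ✓
b·Ac: (-2/459)·45/8 + 67/204·39/67 = 1/6 ✓
b·c³: 11/12·1/125 + (-2/459)·19683/1000 + 67/204·1 = 1/4 ✓
b·(c∘Ac): (-2/459)·243/16 + 67/204·39/67 = 1/8 ✓
b·Ac²: (-2/459)·9/8 + 67/204·18/67 = 1/12 ✓
b·A²c: 67/204·17/134 = 1/24 ✓; 4 stages ⇒ order 4.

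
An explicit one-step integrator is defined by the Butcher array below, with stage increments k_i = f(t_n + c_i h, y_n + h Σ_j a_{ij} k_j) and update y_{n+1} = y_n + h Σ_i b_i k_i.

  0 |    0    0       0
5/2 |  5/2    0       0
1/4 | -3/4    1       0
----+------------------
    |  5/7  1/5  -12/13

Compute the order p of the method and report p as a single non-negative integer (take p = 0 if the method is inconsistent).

b = (5/7, 1/5, -12/13)
c = (0, 5/2, 1/4)
Ac = (0, 0, 5/2)
Σ b_i: 5/7·1 + 1/5·1 + (-12/13)·1 = -4/455 ≠ 1 ⇒ order 0.

0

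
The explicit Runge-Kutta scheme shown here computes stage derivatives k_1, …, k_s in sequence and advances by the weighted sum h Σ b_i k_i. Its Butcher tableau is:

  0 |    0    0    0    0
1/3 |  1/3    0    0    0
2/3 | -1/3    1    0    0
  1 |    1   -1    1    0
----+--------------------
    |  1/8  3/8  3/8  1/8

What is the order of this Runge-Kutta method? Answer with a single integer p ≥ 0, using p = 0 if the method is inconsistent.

4

b = (1/8, 3/8, 3/8, 1/8)
c = (0, 1/3, 2/3, 1)
Ac = (0, 0, 1/3, 1/3)
Σ b_i: 1/8·1 + 3/8·1 + 3/8·1 + 1/8·1 = 1 ✓
b·c: 3/8·1/3 + 3/8·2/3 + 1/8·1 = 1/2 ✓
b·c²: 3/8·1/9 + 3/8·4/9 + 1/8·1 = 1/3 ✓
b·Ac: 3/8·1/3 + 1/8·1/3 = 1/6 ✓
b·c³: 3/8·1/27 + 3/8·8/27 + 1/8·1 = 1/4 ✓
b·(c∘Ac): 3/8·2/9 + 1/8·1/3 = 1/8 ✓
b·Ac²: 3/8·1/9 + 1/8·1/3 = 1/12 ✓
b·A²c: 1/8·1/3 = 1/24 ✓; 4 stages ⇒ order 4.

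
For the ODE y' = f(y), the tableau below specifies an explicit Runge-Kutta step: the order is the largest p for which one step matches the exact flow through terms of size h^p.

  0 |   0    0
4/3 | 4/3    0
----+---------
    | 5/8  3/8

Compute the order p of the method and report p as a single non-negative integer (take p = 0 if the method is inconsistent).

b = (5/8, 3/8)
c = (0, 4/3)
Σ b_i: 5/8·1 + 3/8·1 = 1 ✓
b·c: 3/8·4/3 = 1/2 ✓; 2 stages ⇒ order 2.

2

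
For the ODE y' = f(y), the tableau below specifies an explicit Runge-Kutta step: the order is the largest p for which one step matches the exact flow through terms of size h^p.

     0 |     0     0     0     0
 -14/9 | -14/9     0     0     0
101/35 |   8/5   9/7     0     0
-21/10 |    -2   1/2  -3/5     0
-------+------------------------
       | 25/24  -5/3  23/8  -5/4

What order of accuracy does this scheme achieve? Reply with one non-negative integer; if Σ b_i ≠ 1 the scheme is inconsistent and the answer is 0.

b = (25/24, -5/3, 23/8, -5/4)
c = (0, -14/9, 101/35, -21/10)
Ac = (0, 0, -2, -3952/1575)
Σ b_i: 25/24·1 + (-5/3)·1 + 23/8·1 + (-5/4)·1 = 1 ✓
b·c: (-5/3)·(-14/9) + 23/8·101/35 + (-5/4)·(-21/10) = 51083/3780 ≠ 1/2 ⇒ order 1.

1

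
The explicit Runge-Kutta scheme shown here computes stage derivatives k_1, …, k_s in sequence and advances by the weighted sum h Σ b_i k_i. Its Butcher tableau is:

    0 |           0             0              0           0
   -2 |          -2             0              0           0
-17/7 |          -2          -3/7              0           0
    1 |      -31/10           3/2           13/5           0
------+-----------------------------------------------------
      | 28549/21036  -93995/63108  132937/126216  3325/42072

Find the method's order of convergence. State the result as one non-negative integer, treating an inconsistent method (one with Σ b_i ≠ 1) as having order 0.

3

b = (28549/21036, -93995/63108, 132937/126216, 3325/42072)
c = (0, -2, -17/7, 1)
Ac = (0, 0, 6/7, -326/35)
Σ b_i: 28549/21036·1 + (-93995/63108)·1 + 132937/126216·1 + 3325/42072·1 = 1 ✓
b·c: (-93995/63108)·(-2) + 132937/126216·(-17/7) + 3325/42072·1 = 1/2 ✓
b·c²: (-93995/63108)·4 + 132937/126216·289/49 + 3325/42072·1 = 1/3 ✓
b·Ac: 132937/126216·6/7 + 3325/42072·(-326/35) = 1/6 ✓
b·c³: (-93995/63108)·(-8) + 132937/126216·(-4913/343) + 3325/42072·1 = -113821/36813 ≠ 1/4 ⇒ order 3.
b·(c∘Ac): 132937/126216·(-102/49) + 3325/42072·(-326/35) = -30803/10518 ≠ 1/8
b·Ac²: 132937/126216·(-12/7) + 3325/42072·5227/245 = -35183/294504 ≠ 1/12
b·A²c: 3325/42072·78/35 = 1235/7012 ≠ 1/24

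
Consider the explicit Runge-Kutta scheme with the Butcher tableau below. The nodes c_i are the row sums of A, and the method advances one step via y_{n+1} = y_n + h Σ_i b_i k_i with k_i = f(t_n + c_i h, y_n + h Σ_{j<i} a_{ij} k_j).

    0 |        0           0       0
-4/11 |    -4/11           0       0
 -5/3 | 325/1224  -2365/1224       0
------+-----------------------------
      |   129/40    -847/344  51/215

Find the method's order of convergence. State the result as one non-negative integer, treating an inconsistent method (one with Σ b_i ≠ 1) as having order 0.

3

b = (129/40, -847/344, 51/215)
c = (0, -4/11, -5/3)
Ac = (0, 0, 215/306)
Σ b_i: 129/40·1 + (-847/344)·1 + 51/215·1 = 1 ✓
b·c: (-847/344)·(-4/11) + 51/215·(-5/3) = 1/2 ✓
b·c²: (-847/344)·16/121 + 51/215·25/9 = 1/3 ✓
b·Ac: 51/215·215/306 = 1/6 ✓; 3 stages ⇒ order 3.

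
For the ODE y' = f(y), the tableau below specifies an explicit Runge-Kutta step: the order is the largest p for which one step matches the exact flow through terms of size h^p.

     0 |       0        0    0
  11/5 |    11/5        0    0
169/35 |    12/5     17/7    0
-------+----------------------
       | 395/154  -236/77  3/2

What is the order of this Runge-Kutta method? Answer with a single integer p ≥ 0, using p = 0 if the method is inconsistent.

2

b = (395/154, -236/77, 3/2)
c = (0, 11/5, 169/35)
Ac = (0, 0, 187/35)
Σ b_i: 395/154·1 + (-236/77)·1 + 3/2·1 = 1 ✓
b·c: (-236/77)·11/5 + 3/2·169/35 = 1/2 ✓
b·c²: (-236/77)·121/25 + 3/2·28561/1225 = 49339/2450 ≠ 1/3 ⇒ order 2.
b·Ac: 3/2·187/35 = 561/70 ≠ 1/6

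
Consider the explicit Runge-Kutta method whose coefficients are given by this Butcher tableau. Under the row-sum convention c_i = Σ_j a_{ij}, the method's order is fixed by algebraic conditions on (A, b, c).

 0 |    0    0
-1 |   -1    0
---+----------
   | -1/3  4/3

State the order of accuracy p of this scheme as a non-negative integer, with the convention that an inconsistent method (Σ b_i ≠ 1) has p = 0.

b = (-1/3, 4/3)
c = (0, -1)
Σ b_i: (-1/3)·1 + 4/3·1 = 1 ✓
b·c: 4/3·(-1) = -4/3 ≠ 1/2 ⇒ order 1.

1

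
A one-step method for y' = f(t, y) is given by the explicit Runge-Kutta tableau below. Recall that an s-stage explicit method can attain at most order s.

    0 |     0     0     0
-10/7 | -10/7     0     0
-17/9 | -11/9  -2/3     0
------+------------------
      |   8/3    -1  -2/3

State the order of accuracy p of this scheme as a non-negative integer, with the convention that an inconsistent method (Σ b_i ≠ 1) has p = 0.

1

b = (8/3, -1, -2/3)
c = (0, -10/7, -17/9)
Ac = (0, 0, 20/21)
Σ b_i: 8/3·1 + (-1)·1 + (-2/3)·1 = 1 ✓
b·c: (-1)·(-10/7) + (-2/3)·(-17/9) = 508/189 ≠ 1/2 ⇒ order 1.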